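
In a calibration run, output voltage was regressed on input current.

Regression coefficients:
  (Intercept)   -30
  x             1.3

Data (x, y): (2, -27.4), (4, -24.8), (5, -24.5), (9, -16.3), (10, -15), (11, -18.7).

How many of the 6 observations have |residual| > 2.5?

1

x=2: ŷ = -30 + 1.3·2 = -27.4; e = -27.4 − (-27.4) = 0
x=4: ŷ = -30 + 1.3·4 = -24.8; e = -24.8 − (-24.8) = 0
x=5: ŷ = -30 + 1.3·5 = -23.5; e = -24.5 − (-23.5) = -1
x=9: ŷ = -30 + 1.3·9 = -18.3; e = -16.3 − (-18.3) = 2
x=10: ŷ = -30 + 1.3·10 = -17; e = -15 − (-17) = 2
x=11: ŷ = -30 + 1.3·11 = -15.7; e = -18.7 − (-15.7) = -3
|e| > 2.5: x=11 (|e|=3) → 1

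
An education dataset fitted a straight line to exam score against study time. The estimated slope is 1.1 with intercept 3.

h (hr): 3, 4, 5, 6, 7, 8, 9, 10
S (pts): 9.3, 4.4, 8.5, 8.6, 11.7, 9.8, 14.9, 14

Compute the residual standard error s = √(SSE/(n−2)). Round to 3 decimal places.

h=3: ŷ = 3 + 1.1·3 = 6.3; r = 9.3 − 6.3 = 3
h=4: ŷ = 3 + 1.1·4 = 7.4; r = 4.4 − 7.4 = -3
h=5: ŷ = 3 + 1.1·5 = 8.5; r = 8.5 − 8.5 = 0
h=6: ŷ = 3 + 1.1·6 = 9.6; r = 8.6 − 9.6 = -1
h=7: ŷ = 3 + 1.1·7 = 10.7; r = 11.7 − 10.7 = 1
h=8: ŷ = 3 + 1.1·8 = 11.8; r = 9.8 − 11.8 = -2
h=9: ŷ = 3 + 1.1·9 = 12.9; r = 14.9 − 12.9 = 2
h=10: ŷ = 3 + 1.1·10 = 14; r = 14 − 14 = 0
SSE = 9 + 9 + 0 + 1 + 1 + 4 + 4 + 0 = 28
s = √(28/6) = √4.66667 ≈ 2.160

s = 2.160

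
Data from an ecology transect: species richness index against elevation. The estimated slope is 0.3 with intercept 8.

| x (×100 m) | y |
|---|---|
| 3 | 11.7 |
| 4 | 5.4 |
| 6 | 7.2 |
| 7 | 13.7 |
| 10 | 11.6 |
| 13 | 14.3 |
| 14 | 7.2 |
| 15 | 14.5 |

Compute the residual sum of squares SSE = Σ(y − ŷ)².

SSE = 77.12

x=3: ŷ = 8 + 0.3·3 = 8.9; r = 11.7 − 8.9 = 2.8
x=4: ŷ = 8 + 0.3·4 = 9.2; r = 5.4 − 9.2 = -3.8
x=6: ŷ = 8 + 0.3·6 = 9.8; r = 7.2 − 9.8 = -2.6
x=7: ŷ = 8 + 0.3·7 = 10.1; r = 13.7 − 10.1 = 3.6
x=10: ŷ = 8 + 0.3·10 = 11; r = 11.6 − 11 = 0.6
x=13: ŷ = 8 + 0.3·13 = 11.9; r = 14.3 − 11.9 = 2.4
x=14: ŷ = 8 + 0.3·14 = 12.2; r = 7.2 − 12.2 = -5
x=15: ŷ = 8 + 0.3·15 = 12.5; r = 14.5 − 12.5 = 2
SSE = 7.84 + 14.44 + 6.76 + 12.96 + 0.36 + 5.76 + 25 + 4 = 77.12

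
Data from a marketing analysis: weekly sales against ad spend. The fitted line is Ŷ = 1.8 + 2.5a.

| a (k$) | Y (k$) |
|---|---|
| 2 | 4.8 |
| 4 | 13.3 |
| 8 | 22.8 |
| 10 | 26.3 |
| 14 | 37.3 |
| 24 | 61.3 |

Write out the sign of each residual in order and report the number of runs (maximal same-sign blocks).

a=2: Ŷ = 1.8 + 2.5·2 = 6.8; r = 4.8 − 6.8 = -2
a=4: Ŷ = 1.8 + 2.5·4 = 11.8; r = 13.3 − 11.8 = 1.5
a=8: Ŷ = 1.8 + 2.5·8 = 21.8; r = 22.8 − 21.8 = 1
a=10: Ŷ = 1.8 + 2.5·10 = 26.8; r = 26.3 − 26.8 = -0.5
a=14: Ŷ = 1.8 + 2.5·14 = 36.8; r = 37.3 − 36.8 = 0.5
a=24: Ŷ = 1.8 + 2.5·24 = 61.8; r = 61.3 − 61.8 = -0.5
Signs: − + + − + −
Runs: −×1, +×2, −×1, +×1, −×1 → 5

5 runs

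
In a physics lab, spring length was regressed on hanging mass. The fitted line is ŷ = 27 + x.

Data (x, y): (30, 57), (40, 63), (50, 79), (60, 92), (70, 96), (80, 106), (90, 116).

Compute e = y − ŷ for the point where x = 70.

e = -1

ŷ = 27 + 70 = 97
e = 96 − 97 = -1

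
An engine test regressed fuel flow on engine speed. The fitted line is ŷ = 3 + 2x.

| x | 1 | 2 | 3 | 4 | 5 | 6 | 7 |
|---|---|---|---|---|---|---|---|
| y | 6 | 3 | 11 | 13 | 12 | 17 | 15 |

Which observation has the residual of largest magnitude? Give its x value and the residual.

x=1: ŷ = 3 + 2·1 = 5; r = 6 − 5 = 1
x=2: ŷ = 3 + 2·2 = 7; r = 3 − 7 = -4
x=3: ŷ = 3 + 2·3 = 9; r = 11 − 9 = 2
x=4: ŷ = 3 + 2·4 = 11; r = 13 − 11 = 2
x=5: ŷ = 3 + 2·5 = 13; r = 12 − 13 = -1
x=6: ŷ = 3 + 2·6 = 15; r = 17 − 15 = 2
x=7: ŷ = 3 + 2·7 = 17; r = 15 − 17 = -2
Largest |r| is 4 at x = 2, residual -4.

x = 2, r = -4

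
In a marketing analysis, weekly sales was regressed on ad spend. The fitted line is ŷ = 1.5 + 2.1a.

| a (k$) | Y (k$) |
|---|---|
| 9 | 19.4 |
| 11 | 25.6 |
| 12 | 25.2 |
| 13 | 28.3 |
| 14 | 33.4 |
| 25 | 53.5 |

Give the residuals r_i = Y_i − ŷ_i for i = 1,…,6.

-1, 1, -1.5, -0.5, 2.5, -0.5

a=9: ŷ = 1.5 + 2.1·9 = 20.4; r = 19.4 − 20.4 = -1
a=11: ŷ = 1.5 + 2.1·11 = 24.6; r = 25.6 − 24.6 = 1
a=12: ŷ = 1.5 + 2.1·12 = 26.7; r = 25.2 − 26.7 = -1.5
a=13: ŷ = 1.5 + 2.1·13 = 28.8; r = 28.3 − 28.8 = -0.5
a=14: ŷ = 1.5 + 2.1·14 = 30.9; r = 33.4 − 30.9 = 2.5
a=25: ŷ = 1.5 + 2.1·25 = 54; r = 53.5 − 54 = -0.5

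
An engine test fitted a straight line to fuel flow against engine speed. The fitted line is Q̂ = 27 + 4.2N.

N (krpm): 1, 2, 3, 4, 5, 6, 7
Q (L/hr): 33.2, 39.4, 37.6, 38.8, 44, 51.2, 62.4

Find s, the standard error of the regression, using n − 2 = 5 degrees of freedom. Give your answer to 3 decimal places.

N=1: Q̂ = 27 + 4.2·1 = 31.2; e = 33.2 − 31.2 = 2
N=2: Q̂ = 27 + 4.2·2 = 35.4; e = 39.4 − 35.4 = 4
N=3: Q̂ = 27 + 4.2·3 = 39.6; e = 37.6 − 39.6 = -2
N=4: Q̂ = 27 + 4.2·4 = 43.8; e = 38.8 − 43.8 = -5
N=5: Q̂ = 27 + 4.2·5 = 48; e = 44 − 48 = -4
N=6: Q̂ = 27 + 4.2·6 = 52.2; e = 51.2 − 52.2 = -1
N=7: Q̂ = 27 + 4.2·7 = 56.4; e = 62.4 − 56.4 = 6
SSE = 4 + 16 + 4 + 25 + 16 + 1 + 36 = 102
s = √(102/5) = √20.4 ≈ 4.517

s = 4.517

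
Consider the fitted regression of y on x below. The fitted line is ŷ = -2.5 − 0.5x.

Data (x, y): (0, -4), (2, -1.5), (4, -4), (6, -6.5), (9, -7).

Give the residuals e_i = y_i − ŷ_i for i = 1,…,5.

x=0: ŷ = -2.5 − 0.5·0 = -2.5; e = -4 − (-2.5) = -1.5
x=2: ŷ = -2.5 − 0.5·2 = -3.5; e = -1.5 − (-3.5) = 2
x=4: ŷ = -2.5 − 0.5·4 = -4.5; e = -4 − (-4.5) = 0.5
x=6: ŷ = -2.5 − 0.5·6 = -5.5; e = -6.5 − (-5.5) = -1
x=9: ŷ = -2.5 − 0.5·9 = -7; e = -7 − (-7) = 0

-1.5, 2, 0.5, -1, 0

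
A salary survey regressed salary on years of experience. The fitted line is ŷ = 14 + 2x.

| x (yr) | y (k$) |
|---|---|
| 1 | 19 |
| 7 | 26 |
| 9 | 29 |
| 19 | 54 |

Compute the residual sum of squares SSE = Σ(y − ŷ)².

SSE = 26

x=1: ŷ = 14 + 2·1 = 16; r = 19 − 16 = 3
x=7: ŷ = 14 + 2·7 = 28; r = 26 − 28 = -2
x=9: ŷ = 14 + 2·9 = 32; r = 29 − 32 = -3
x=19: ŷ = 14 + 2·19 = 52; r = 54 − 52 = 2
SSE = 9 + 4 + 9 + 4 = 26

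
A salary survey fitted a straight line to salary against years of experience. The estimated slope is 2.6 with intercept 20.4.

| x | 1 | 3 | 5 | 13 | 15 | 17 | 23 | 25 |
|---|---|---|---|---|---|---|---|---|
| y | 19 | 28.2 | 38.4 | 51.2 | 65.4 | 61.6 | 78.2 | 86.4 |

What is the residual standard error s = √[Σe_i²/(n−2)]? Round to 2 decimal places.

x=1: ŷ = 20.4 + 2.6·1 = 23; e = 19 − 23 = -4
x=3: ŷ = 20.4 + 2.6·3 = 28.2; e = 28.2 − 28.2 = 0
x=5: ŷ = 20.4 + 2.6·5 = 33.4; e = 38.4 − 33.4 = 5
x=13: ŷ = 20.4 + 2.6·13 = 54.2; e = 51.2 − 54.2 = -3
x=15: ŷ = 20.4 + 2.6·15 = 59.4; e = 65.4 − 59.4 = 6
x=17: ŷ = 20.4 + 2.6·17 = 64.6; e = 61.6 − 64.6 = -3
x=23: ŷ = 20.4 + 2.6·23 = 80.2; e = 78.2 − 80.2 = -2
x=25: ŷ = 20.4 + 2.6·25 = 85.4; e = 86.4 − 85.4 = 1
SSE = 16 + 0 + 25 + 9 + 36 + 9 + 4 + 1 = 100
s = √(100/6) = √16.6667 ≈ 4.08

s = 4.08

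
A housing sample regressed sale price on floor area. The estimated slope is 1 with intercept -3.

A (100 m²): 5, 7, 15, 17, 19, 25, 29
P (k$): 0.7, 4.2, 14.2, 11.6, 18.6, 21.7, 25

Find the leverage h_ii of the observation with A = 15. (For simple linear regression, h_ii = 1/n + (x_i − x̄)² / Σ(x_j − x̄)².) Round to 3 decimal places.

h = 0.149

Ā = (5 + 7 + 15 + 17 + 19 + 25 + 29)/7 = 16.7143
Σ(A − Ā)² = 137.224 + 94.3673 + 2.93878 + 0.0816327 + 5.22449 + 68.6531 + 150.939 = 459.429
h = 1/7 + (-1.71429)²/459.429 = 0.142857 + 0.00639659 = 0.149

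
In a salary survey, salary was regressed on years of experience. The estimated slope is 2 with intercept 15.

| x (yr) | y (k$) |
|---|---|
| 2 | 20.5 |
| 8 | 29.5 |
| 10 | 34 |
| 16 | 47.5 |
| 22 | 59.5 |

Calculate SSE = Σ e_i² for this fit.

SSE = 6

x=2: ŷ = 15 + 2·2 = 19; e = 20.5 − 19 = 1.5
x=8: ŷ = 15 + 2·8 = 31; e = 29.5 − 31 = -1.5
x=10: ŷ = 15 + 2·10 = 35; e = 34 − 35 = -1
x=16: ŷ = 15 + 2·16 = 47; e = 47.5 − 47 = 0.5
x=22: ŷ = 15 + 2·22 = 59; e = 59.5 − 59 = 0.5
SSE = 2.25 + 2.25 + 1 + 0.25 + 0.25 = 6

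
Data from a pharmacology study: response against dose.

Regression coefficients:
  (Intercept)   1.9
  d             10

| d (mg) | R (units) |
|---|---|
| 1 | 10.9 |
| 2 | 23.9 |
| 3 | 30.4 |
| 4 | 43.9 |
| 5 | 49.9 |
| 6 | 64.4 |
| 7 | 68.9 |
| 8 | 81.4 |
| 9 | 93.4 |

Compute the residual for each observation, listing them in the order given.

d=1: ŷ = 1.9 + 10·1 = 11.9; e = 10.9 − 11.9 = -1
d=2: ŷ = 1.9 + 10·2 = 21.9; e = 23.9 − 21.9 = 2
d=3: ŷ = 1.9 + 10·3 = 31.9; e = 30.4 − 31.9 = -1.5
d=4: ŷ = 1.9 + 10·4 = 41.9; e = 43.9 − 41.9 = 2
d=5: ŷ = 1.9 + 10·5 = 51.9; e = 49.9 − 51.9 = -2
d=6: ŷ = 1.9 + 10·6 = 61.9; e = 64.4 − 61.9 = 2.5
d=7: ŷ = 1.9 + 10·7 = 71.9; e = 68.9 − 71.9 = -3
d=8: ŷ = 1.9 + 10·8 = 81.9; e = 81.4 − 81.9 = -0.5
d=9: ŷ = 1.9 + 10·9 = 91.9; e = 93.4 − 91.9 = 1.5

-1, 2, -1.5, 2, -2, 2.5, -3, -0.5, 1.5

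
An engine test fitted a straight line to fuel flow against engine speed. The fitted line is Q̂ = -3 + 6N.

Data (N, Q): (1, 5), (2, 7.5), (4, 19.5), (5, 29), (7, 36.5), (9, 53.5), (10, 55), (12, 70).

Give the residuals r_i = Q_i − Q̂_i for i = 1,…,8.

N=1: Q̂ = -3 + 6·1 = 3; r = 5 − 3 = 2
N=2: Q̂ = -3 + 6·2 = 9; r = 7.5 − 9 = -1.5
N=4: Q̂ = -3 + 6·4 = 21; r = 19.5 − 21 = -1.5
N=5: Q̂ = -3 + 6·5 = 27; r = 29 − 27 = 2
N=7: Q̂ = -3 + 6·7 = 39; r = 36.5 − 39 = -2.5
N=9: Q̂ = -3 + 6·9 = 51; r = 53.5 − 51 = 2.5
N=10: Q̂ = -3 + 6·10 = 57; r = 55 − 57 = -2
N=12: Q̂ = -3 + 6·12 = 69; r = 70 − 69 = 1

2, -1.5, -1.5, 2, -2.5, 2.5, -2, 1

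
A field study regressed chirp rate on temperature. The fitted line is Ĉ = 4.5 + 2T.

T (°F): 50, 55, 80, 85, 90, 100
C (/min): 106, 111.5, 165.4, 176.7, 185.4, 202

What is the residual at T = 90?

Ĉ = 4.5 + 2·90 = 184.5
r = 185.4 − 184.5 = 0.9

r = 0.9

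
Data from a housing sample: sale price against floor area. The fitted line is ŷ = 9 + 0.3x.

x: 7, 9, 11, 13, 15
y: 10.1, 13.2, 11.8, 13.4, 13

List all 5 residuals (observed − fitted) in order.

x=7: ŷ = 9 + 0.3·7 = 11.1; e = 10.1 − 11.1 = -1
x=9: ŷ = 9 + 0.3·9 = 11.7; e = 13.2 − 11.7 = 1.5
x=11: ŷ = 9 + 0.3·11 = 12.3; e = 11.8 − 12.3 = -0.5
x=13: ŷ = 9 + 0.3·13 = 12.9; e = 13.4 − 12.9 = 0.5
x=15: ŷ = 9 + 0.3·15 = 13.5; e = 13 − 13.5 = -0.5

-1, 1.5, -0.5, 0.5, -0.5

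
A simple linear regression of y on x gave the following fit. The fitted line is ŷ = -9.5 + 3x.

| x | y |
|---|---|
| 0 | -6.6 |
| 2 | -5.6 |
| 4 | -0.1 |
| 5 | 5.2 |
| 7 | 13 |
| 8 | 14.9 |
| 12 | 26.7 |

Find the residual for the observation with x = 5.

ŷ = -9.5 + 3·5 = 5.5
e = 5.2 − 5.5 = -0.3

e = -0.3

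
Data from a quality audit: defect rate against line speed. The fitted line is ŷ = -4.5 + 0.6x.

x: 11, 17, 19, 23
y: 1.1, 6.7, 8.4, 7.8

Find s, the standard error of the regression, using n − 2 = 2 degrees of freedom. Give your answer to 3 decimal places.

s = 1.803

x=11: ŷ = -4.5 + 0.6·11 = 2.1; r = 1.1 − 2.1 = -1
x=17: ŷ = -4.5 + 0.6·17 = 5.7; r = 6.7 − 5.7 = 1
x=19: ŷ = -4.5 + 0.6·19 = 6.9; r = 8.4 − 6.9 = 1.5
x=23: ŷ = -4.5 + 0.6·23 = 9.3; r = 7.8 − 9.3 = -1.5
SSE = 1 + 1 + 2.25 + 2.25 = 6.5
s = √(6.5/2) = √3.25 ≈ 1.803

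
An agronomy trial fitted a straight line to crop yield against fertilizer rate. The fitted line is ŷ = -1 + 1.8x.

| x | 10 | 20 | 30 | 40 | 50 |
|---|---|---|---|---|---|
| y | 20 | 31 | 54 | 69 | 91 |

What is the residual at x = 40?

ŷ = -1 + 1.8·40 = 71
r = 69 − 71 = -2

r = -2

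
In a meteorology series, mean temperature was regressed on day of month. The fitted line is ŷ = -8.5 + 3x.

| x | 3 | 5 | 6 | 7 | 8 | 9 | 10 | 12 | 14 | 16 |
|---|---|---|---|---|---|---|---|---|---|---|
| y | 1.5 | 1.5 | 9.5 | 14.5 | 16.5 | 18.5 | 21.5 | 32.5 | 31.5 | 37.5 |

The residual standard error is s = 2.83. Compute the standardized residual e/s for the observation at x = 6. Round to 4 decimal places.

0.0000

ŷ = -8.5 + 3·6 = 9.5
e = 9.5 − 9.5 = 0
e/s = 0 / 2.83 = 0.0000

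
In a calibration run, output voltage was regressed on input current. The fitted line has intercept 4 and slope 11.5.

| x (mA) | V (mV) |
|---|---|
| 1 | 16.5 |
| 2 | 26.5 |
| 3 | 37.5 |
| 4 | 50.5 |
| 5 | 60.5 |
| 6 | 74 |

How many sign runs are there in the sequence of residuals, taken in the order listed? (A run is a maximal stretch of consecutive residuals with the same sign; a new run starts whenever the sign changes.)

x=1: V̂ = 4 + 11.5·1 = 15.5; e = 16.5 − 15.5 = 1
x=2: V̂ = 4 + 11.5·2 = 27; e = 26.5 − 27 = -0.5
x=3: V̂ = 4 + 11.5·3 = 38.5; e = 37.5 − 38.5 = -1
x=4: V̂ = 4 + 11.5·4 = 50; e = 50.5 − 50 = 0.5
x=5: V̂ = 4 + 11.5·5 = 61.5; e = 60.5 − 61.5 = -1
x=6: V̂ = 4 + 11.5·6 = 73; e = 74 − 73 = 1
Signs: + − − + − +
Runs: +×1, −×2, +×1, −×1, +×1 → 5

5 runs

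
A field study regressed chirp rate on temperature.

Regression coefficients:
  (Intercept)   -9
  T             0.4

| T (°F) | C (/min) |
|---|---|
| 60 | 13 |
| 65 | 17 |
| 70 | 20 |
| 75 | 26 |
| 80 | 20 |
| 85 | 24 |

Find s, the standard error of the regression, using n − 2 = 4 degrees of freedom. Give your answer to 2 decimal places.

T=60: ŷ = -9 + 0.4·60 = 15; e = 13 − 15 = -2
T=65: ŷ = -9 + 0.4·65 = 17; e = 17 − 17 = 0
T=70: ŷ = -9 + 0.4·70 = 19; e = 20 − 19 = 1
T=75: ŷ = -9 + 0.4·75 = 21; e = 26 − 21 = 5
T=80: ŷ = -9 + 0.4·80 = 23; e = 20 − 23 = -3
T=85: ŷ = -9 + 0.4·85 = 25; e = 24 − 25 = -1
SSE = 4 + 0 + 1 + 25 + 9 + 1 = 40
s = √(40/4) = √10 ≈ 3.16

s = 3.16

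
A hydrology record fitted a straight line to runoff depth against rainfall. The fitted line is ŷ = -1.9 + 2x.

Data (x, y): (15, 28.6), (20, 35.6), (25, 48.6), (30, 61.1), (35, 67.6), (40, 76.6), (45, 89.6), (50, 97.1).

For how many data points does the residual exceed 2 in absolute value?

2

x=15: ŷ = -1.9 + 2·15 = 28.1; e = 28.6 − 28.1 = 0.5
x=20: ŷ = -1.9 + 2·20 = 38.1; e = 35.6 − 38.1 = -2.5
x=25: ŷ = -1.9 + 2·25 = 48.1; e = 48.6 − 48.1 = 0.5
x=30: ŷ = -1.9 + 2·30 = 58.1; e = 61.1 − 58.1 = 3
x=35: ŷ = -1.9 + 2·35 = 68.1; e = 67.6 − 68.1 = -0.5
x=40: ŷ = -1.9 + 2·40 = 78.1; e = 76.6 − 78.1 = -1.5
x=45: ŷ = -1.9 + 2·45 = 88.1; e = 89.6 − 88.1 = 1.5
x=50: ŷ = -1.9 + 2·50 = 98.1; e = 97.1 − 98.1 = -1
|e| > 2: x=20 (|e|=2.5), x=30 (|e|=3) → 2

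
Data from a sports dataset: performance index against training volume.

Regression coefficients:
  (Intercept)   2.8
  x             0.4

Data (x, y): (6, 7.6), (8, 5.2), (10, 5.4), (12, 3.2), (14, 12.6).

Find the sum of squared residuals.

x=6: ŷ = 2.8 + 0.4·6 = 5.2; e = 7.6 − 5.2 = 2.4
x=8: ŷ = 2.8 + 0.4·8 = 6; e = 5.2 − 6 = -0.8
x=10: ŷ = 2.8 + 0.4·10 = 6.8; e = 5.4 − 6.8 = -1.4
x=12: ŷ = 2.8 + 0.4·12 = 7.6; e = 3.2 − 7.6 = -4.4
x=14: ŷ = 2.8 + 0.4·14 = 8.4; e = 12.6 − 8.4 = 4.2
SSE = 5.76 + 0.64 + 1.96 + 19.36 + 17.64 = 45.36

SSE = 45.36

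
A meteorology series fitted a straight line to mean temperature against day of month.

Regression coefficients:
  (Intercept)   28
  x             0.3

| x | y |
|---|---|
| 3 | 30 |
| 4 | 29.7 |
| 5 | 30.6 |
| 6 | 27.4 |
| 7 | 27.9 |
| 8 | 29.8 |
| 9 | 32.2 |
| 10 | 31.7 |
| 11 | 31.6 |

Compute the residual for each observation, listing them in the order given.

x=3: ŷ = 28 + 0.3·3 = 28.9; e = 30 − 28.9 = 1.1
x=4: ŷ = 28 + 0.3·4 = 29.2; e = 29.7 − 29.2 = 0.5
x=5: ŷ = 28 + 0.3·5 = 29.5; e = 30.6 − 29.5 = 1.1
x=6: ŷ = 28 + 0.3·6 = 29.8; e = 27.4 − 29.8 = -2.4
x=7: ŷ = 28 + 0.3·7 = 30.1; e = 27.9 − 30.1 = -2.2
x=8: ŷ = 28 + 0.3·8 = 30.4; e = 29.8 − 30.4 = -0.6
x=9: ŷ = 28 + 0.3·9 = 30.7; e = 32.2 − 30.7 = 1.5
x=10: ŷ = 28 + 0.3·10 = 31; e = 31.7 − 31 = 0.7
x=11: ŷ = 28 + 0.3·11 = 31.3; e = 31.6 − 31.3 = 0.3

1.1, 0.5, 1.1, -2.4, -2.2, -0.6, 1.5, 0.7, 0.3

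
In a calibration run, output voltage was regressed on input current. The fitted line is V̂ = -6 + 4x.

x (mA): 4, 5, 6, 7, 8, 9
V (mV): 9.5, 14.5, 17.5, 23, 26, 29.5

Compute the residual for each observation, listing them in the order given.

x=4: V̂ = -6 + 4·4 = 10; e = 9.5 − 10 = -0.5
x=5: V̂ = -6 + 4·5 = 14; e = 14.5 − 14 = 0.5
x=6: V̂ = -6 + 4·6 = 18; e = 17.5 − 18 = -0.5
x=7: V̂ = -6 + 4·7 = 22; e = 23 − 22 = 1
x=8: V̂ = -6 + 4·8 = 26; e = 26 − 26 = 0
x=9: V̂ = -6 + 4·9 = 30; e = 29.5 − 30 = -0.5

-0.5, 0.5, -0.5, 1, 0, -0.5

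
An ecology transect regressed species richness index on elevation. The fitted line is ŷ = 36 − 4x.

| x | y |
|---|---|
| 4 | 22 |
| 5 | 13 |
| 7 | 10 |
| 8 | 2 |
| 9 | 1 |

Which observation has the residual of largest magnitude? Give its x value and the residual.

x = 5, r = -3

x=4: ŷ = 36 − 4·4 = 20; r = 22 − 20 = 2
x=5: ŷ = 36 − 4·5 = 16; r = 13 − 16 = -3
x=7: ŷ = 36 − 4·7 = 8; r = 10 − 8 = 2
x=8: ŷ = 36 − 4·8 = 4; r = 2 − 4 = -2
x=9: ŷ = 36 − 4·9 = 0; r = 1 − 0 = 1
Largest |r| is 3 at x = 5, residual -3.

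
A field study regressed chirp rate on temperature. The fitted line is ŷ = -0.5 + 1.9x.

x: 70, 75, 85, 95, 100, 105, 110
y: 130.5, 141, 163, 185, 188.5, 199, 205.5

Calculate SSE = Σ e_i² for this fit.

SSE = 44

x=70: ŷ = -0.5 + 1.9·70 = 132.5; e = 130.5 − 132.5 = -2
x=75: ŷ = -0.5 + 1.9·75 = 142; e = 141 − 142 = -1
x=85: ŷ = -0.5 + 1.9·85 = 161; e = 163 − 161 = 2
x=95: ŷ = -0.5 + 1.9·95 = 180; e = 185 − 180 = 5
x=100: ŷ = -0.5 + 1.9·100 = 189.5; e = 188.5 − 189.5 = -1
x=105: ŷ = -0.5 + 1.9·105 = 199; e = 199 − 199 = 0
x=110: ŷ = -0.5 + 1.9·110 = 208.5; e = 205.5 − 208.5 = -3
SSE = 4 + 1 + 4 + 25 + 1 + 0 + 9 = 44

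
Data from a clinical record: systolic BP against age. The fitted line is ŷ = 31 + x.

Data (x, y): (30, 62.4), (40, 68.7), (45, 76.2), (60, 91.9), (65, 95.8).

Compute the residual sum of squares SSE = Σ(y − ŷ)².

x=30: ŷ = 31 + 30 = 61; r = 62.4 − 61 = 1.4
x=40: ŷ = 31 + 40 = 71; r = 68.7 − 71 = -2.3
x=45: ŷ = 31 + 45 = 76; r = 76.2 − 76 = 0.2
x=60: ŷ = 31 + 60 = 91; r = 91.9 − 91 = 0.9
x=65: ŷ = 31 + 65 = 96; r = 95.8 − 96 = -0.2
SSE = 1.96 + 5.29 + 0.04 + 0.81 + 0.04 = 8.14

SSE = 8.14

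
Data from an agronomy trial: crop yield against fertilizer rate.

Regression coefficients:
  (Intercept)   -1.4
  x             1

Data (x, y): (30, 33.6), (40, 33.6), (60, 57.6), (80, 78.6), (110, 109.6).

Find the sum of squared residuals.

SSE = 52

x=30: ŷ = -1.4 + 30 = 28.6; r = 33.6 − 28.6 = 5
x=40: ŷ = -1.4 + 40 = 38.6; r = 33.6 − 38.6 = -5
x=60: ŷ = -1.4 + 60 = 58.6; r = 57.6 − 58.6 = -1
x=80: ŷ = -1.4 + 80 = 78.6; r = 78.6 − 78.6 = 0
x=110: ŷ = -1.4 + 110 = 108.6; r = 109.6 − 108.6 = 1
SSE = 25 + 25 + 1 + 0 + 1 = 52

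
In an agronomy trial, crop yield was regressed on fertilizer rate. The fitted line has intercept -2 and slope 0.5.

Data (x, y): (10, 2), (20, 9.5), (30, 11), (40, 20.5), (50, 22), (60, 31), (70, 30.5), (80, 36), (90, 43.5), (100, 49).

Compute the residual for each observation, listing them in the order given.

-1, 1.5, -2, 2.5, -1, 3, -2.5, -2, 0.5, 1

x=10: ŷ = -2 + 0.5·10 = 3; r = 2 − 3 = -1
x=20: ŷ = -2 + 0.5·20 = 8; r = 9.5 − 8 = 1.5
x=30: ŷ = -2 + 0.5·30 = 13; r = 11 − 13 = -2
x=40: ŷ = -2 + 0.5·40 = 18; r = 20.5 − 18 = 2.5
x=50: ŷ = -2 + 0.5·50 = 23; r = 22 − 23 = -1
x=60: ŷ = -2 + 0.5·60 = 28; r = 31 − 28 = 3
x=70: ŷ = -2 + 0.5·70 = 33; r = 30.5 − 33 = -2.5
x=80: ŷ = -2 + 0.5·80 = 38; r = 36 − 38 = -2
x=90: ŷ = -2 + 0.5·90 = 43; r = 43.5 − 43 = 0.5
x=100: ŷ = -2 + 0.5·100 = 48; r = 49 − 48 = 1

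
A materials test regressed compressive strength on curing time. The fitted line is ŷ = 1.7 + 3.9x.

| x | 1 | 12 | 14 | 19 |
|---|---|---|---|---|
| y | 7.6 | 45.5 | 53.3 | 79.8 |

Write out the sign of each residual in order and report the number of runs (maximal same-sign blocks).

3 runs

x=1: ŷ = 1.7 + 3.9·1 = 5.6; r = 7.6 − 5.6 = 2
x=12: ŷ = 1.7 + 3.9·12 = 48.5; r = 45.5 − 48.5 = -3
x=14: ŷ = 1.7 + 3.9·14 = 56.3; r = 53.3 − 56.3 = -3
x=19: ŷ = 1.7 + 3.9·19 = 75.8; r = 79.8 − 75.8 = 4
Signs: + − − +
Runs: +×1, −×2, +×1 → 3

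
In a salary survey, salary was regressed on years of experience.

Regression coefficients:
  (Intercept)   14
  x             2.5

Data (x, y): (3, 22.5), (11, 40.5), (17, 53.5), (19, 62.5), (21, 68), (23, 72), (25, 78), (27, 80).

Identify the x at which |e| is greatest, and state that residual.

x=3: ŷ = 14 + 2.5·3 = 21.5; e = 22.5 − 21.5 = 1
x=11: ŷ = 14 + 2.5·11 = 41.5; e = 40.5 − 41.5 = -1
x=17: ŷ = 14 + 2.5·17 = 56.5; e = 53.5 − 56.5 = -3
x=19: ŷ = 14 + 2.5·19 = 61.5; e = 62.5 − 61.5 = 1
x=21: ŷ = 14 + 2.5·21 = 66.5; e = 68 − 66.5 = 1.5
x=23: ŷ = 14 + 2.5·23 = 71.5; e = 72 − 71.5 = 0.5
x=25: ŷ = 14 + 2.5·25 = 76.5; e = 78 − 76.5 = 1.5
x=27: ŷ = 14 + 2.5·27 = 81.5; e = 80 − 81.5 = -1.5
Largest |e| is 3 at x = 17, residual -3.

x = 17, e = -3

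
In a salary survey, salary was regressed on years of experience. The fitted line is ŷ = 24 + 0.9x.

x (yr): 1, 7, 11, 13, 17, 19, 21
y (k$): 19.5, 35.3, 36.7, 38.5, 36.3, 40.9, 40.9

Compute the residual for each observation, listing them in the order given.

-5.4, 5, 2.8, 2.8, -3, -0.2, -2

x=1: ŷ = 24 + 0.9·1 = 24.9; e = 19.5 − 24.9 = -5.4
x=7: ŷ = 24 + 0.9·7 = 30.3; e = 35.3 − 30.3 = 5
x=11: ŷ = 24 + 0.9·11 = 33.9; e = 36.7 − 33.9 = 2.8
x=13: ŷ = 24 + 0.9·13 = 35.7; e = 38.5 − 35.7 = 2.8
x=17: ŷ = 24 + 0.9·17 = 39.3; e = 36.3 − 39.3 = -3
x=19: ŷ = 24 + 0.9·19 = 41.1; e = 40.9 − 41.1 = -0.2
x=21: ŷ = 24 + 0.9·21 = 42.9; e = 40.9 − 42.9 = -2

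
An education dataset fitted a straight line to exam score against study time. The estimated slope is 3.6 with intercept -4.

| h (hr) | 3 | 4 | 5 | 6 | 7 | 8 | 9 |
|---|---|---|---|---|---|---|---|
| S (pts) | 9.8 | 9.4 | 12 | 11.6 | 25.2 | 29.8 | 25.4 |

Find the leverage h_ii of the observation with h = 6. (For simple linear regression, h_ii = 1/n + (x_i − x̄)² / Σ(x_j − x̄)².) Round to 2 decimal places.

h = 0.14

h̄ = (3 + 4 + 5 + 6 + 7 + 8 + 9)/7 = 6
Σ(h − h̄)² = 9 + 4 + 1 + 0 + 1 + 4 + 9 = 28
h = 1/7 + (0)²/28 = 0.142857 + 0 = 0.14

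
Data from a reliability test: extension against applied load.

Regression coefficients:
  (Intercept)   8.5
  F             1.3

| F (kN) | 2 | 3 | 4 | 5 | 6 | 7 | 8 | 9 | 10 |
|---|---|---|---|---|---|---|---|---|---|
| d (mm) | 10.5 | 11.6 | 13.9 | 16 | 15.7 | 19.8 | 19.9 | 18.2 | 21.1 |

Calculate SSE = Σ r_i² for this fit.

SSE = 12.4

F=2: ŷ = 8.5 + 1.3·2 = 11.1; r = 10.5 − 11.1 = -0.6
F=3: ŷ = 8.5 + 1.3·3 = 12.4; r = 11.6 − 12.4 = -0.8
F=4: ŷ = 8.5 + 1.3·4 = 13.7; r = 13.9 − 13.7 = 0.2
F=5: ŷ = 8.5 + 1.3·5 = 15; r = 16 − 15 = 1
F=6: ŷ = 8.5 + 1.3·6 = 16.3; r = 15.7 − 16.3 = -0.6
F=7: ŷ = 8.5 + 1.3·7 = 17.6; r = 19.8 − 17.6 = 2.2
F=8: ŷ = 8.5 + 1.3·8 = 18.9; r = 19.9 − 18.9 = 1
F=9: ŷ = 8.5 + 1.3·9 = 20.2; r = 18.2 − 20.2 = -2
F=10: ŷ = 8.5 + 1.3·10 = 21.5; r = 21.1 − 21.5 = -0.4
SSE = 0.36 + 0.64 + 0.04 + 1 + 0.36 + 4.84 + 1 + 4 + 0.16 = 12.4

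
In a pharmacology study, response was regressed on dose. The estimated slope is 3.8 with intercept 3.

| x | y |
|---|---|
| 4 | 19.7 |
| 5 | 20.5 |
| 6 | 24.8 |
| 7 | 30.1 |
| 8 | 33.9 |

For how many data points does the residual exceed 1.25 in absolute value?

2

x=4: ŷ = 3 + 3.8·4 = 18.2; e = 19.7 − 18.2 = 1.5
x=5: ŷ = 3 + 3.8·5 = 22; e = 20.5 − 22 = -1.5
x=6: ŷ = 3 + 3.8·6 = 25.8; e = 24.8 − 25.8 = -1
x=7: ŷ = 3 + 3.8·7 = 29.6; e = 30.1 − 29.6 = 0.5
x=8: ŷ = 3 + 3.8·8 = 33.4; e = 33.9 − 33.4 = 0.5
|e| > 1.25: x=4 (|e|=1.5), x=5 (|e|=1.5) → 2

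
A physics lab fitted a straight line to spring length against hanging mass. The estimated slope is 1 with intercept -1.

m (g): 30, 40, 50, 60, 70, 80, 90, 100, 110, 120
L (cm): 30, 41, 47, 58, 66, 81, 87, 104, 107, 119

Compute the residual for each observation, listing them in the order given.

m=30: L̂ = -1 + 30 = 29; r = 30 − 29 = 1
m=40: L̂ = -1 + 40 = 39; r = 41 − 39 = 2
m=50: L̂ = -1 + 50 = 49; r = 47 − 49 = -2
m=60: L̂ = -1 + 60 = 59; r = 58 − 59 = -1
m=70: L̂ = -1 + 70 = 69; r = 66 − 69 = -3
m=80: L̂ = -1 + 80 = 79; r = 81 − 79 = 2
m=90: L̂ = -1 + 90 = 89; r = 87 − 89 = -2
m=100: L̂ = -1 + 100 = 99; r = 104 − 99 = 5
m=110: L̂ = -1 + 110 = 109; r = 107 − 109 = -2
m=120: L̂ = -1 + 120 = 119; r = 119 − 119 = 0

1, 2, -2, -1, -3, 2, -2, 5, -2, 0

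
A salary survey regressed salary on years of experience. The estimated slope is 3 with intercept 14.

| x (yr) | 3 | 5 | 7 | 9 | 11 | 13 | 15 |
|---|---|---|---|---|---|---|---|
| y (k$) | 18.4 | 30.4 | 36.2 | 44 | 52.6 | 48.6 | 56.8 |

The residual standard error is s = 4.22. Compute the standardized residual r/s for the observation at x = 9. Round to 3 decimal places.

ŷ = 14 + 3·9 = 41
r = 44 − 41 = 3
r/s = 3 / 4.22 = 0.711

0.711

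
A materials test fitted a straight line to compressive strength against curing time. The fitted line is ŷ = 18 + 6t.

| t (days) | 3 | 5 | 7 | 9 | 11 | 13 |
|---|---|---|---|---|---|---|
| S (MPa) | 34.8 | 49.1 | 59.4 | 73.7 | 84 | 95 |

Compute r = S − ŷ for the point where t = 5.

r = 1.1

ŷ = 18 + 6·5 = 48
r = 49.1 − 48 = 1.1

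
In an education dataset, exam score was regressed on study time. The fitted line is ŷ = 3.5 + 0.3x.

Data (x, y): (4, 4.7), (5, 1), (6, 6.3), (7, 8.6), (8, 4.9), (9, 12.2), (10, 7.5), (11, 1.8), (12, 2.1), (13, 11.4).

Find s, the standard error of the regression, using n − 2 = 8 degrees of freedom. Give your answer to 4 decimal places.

x=4: ŷ = 3.5 + 0.3·4 = 4.7; r = 4.7 − 4.7 = 0
x=5: ŷ = 3.5 + 0.3·5 = 5; r = 1 − 5 = -4
x=6: ŷ = 3.5 + 0.3·6 = 5.3; r = 6.3 − 5.3 = 1
x=7: ŷ = 3.5 + 0.3·7 = 5.6; r = 8.6 − 5.6 = 3
x=8: ŷ = 3.5 + 0.3·8 = 5.9; r = 4.9 − 5.9 = -1
x=9: ŷ = 3.5 + 0.3·9 = 6.2; r = 12.2 − 6.2 = 6
x=10: ŷ = 3.5 + 0.3·10 = 6.5; r = 7.5 − 6.5 = 1
x=11: ŷ = 3.5 + 0.3·11 = 6.8; r = 1.8 − 6.8 = -5
x=12: ŷ = 3.5 + 0.3·12 = 7.1; r = 2.1 − 7.1 = -5
x=13: ŷ = 3.5 + 0.3·13 = 7.4; r = 11.4 − 7.4 = 4
SSE = 0 + 16 + 1 + 9 + 1 + 36 + 1 + 25 + 25 + 16 = 130
s = √(130/8) = √16.25 ≈ 4.0311

s = 4.0311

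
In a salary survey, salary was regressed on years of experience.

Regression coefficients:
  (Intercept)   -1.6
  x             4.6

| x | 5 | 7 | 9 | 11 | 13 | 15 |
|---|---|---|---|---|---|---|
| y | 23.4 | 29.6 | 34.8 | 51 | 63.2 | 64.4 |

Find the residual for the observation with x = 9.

ŷ = -1.6 + 4.6·9 = 39.8
e = 34.8 − 39.8 = -5

e = -5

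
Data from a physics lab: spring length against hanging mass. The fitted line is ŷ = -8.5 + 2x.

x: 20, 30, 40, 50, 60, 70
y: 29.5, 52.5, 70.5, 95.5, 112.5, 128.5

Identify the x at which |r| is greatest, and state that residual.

x = 50, r = 4

x=20: ŷ = -8.5 + 2·20 = 31.5; r = 29.5 − 31.5 = -2
x=30: ŷ = -8.5 + 2·30 = 51.5; r = 52.5 − 51.5 = 1
x=40: ŷ = -8.5 + 2·40 = 71.5; r = 70.5 − 71.5 = -1
x=50: ŷ = -8.5 + 2·50 = 91.5; r = 95.5 − 91.5 = 4
x=60: ŷ = -8.5 + 2·60 = 111.5; r = 112.5 − 111.5 = 1
x=70: ŷ = -8.5 + 2·70 = 131.5; r = 128.5 − 131.5 = -3
Largest |r| is 4 at x = 50, residual 4.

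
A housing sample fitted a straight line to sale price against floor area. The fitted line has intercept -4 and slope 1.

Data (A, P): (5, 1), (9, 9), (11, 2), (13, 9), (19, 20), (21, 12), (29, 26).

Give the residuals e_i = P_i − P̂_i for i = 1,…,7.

0, 4, -5, 0, 5, -5, 1

A=5: P̂ = -4 + 5 = 1; e = 1 − 1 = 0
A=9: P̂ = -4 + 9 = 5; e = 9 − 5 = 4
A=11: P̂ = -4 + 11 = 7; e = 2 − 7 = -5
A=13: P̂ = -4 + 13 = 9; e = 9 − 9 = 0
A=19: P̂ = -4 + 19 = 15; e = 20 − 15 = 5
A=21: P̂ = -4 + 21 = 17; e = 12 − 17 = -5
A=29: P̂ = -4 + 29 = 25; e = 26 − 25 = 1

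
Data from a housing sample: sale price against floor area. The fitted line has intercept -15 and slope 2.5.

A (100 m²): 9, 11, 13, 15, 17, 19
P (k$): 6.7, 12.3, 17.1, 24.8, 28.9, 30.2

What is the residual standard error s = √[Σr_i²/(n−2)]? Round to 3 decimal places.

s = 1.829

A=9: ŷ = -15 + 2.5·9 = 7.5; r = 6.7 − 7.5 = -0.8
A=11: ŷ = -15 + 2.5·11 = 12.5; r = 12.3 − 12.5 = -0.2
A=13: ŷ = -15 + 2.5·13 = 17.5; r = 17.1 − 17.5 = -0.4
A=15: ŷ = -15 + 2.5·15 = 22.5; r = 24.8 − 22.5 = 2.3
A=17: ŷ = -15 + 2.5·17 = 27.5; r = 28.9 − 27.5 = 1.4
A=19: ŷ = -15 + 2.5·19 = 32.5; r = 30.2 − 32.5 = -2.3
SSE = 0.64 + 0.04 + 0.16 + 5.29 + 1.96 + 5.29 = 13.38
s = √(13.38/4) = √3.345 ≈ 1.829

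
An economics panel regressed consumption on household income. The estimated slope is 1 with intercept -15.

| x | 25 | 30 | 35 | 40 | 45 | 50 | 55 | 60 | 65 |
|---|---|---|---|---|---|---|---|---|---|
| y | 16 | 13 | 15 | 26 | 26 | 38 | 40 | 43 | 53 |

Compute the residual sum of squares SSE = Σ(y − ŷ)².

x=25: ŷ = -15 + 25 = 10; e = 16 − 10 = 6
x=30: ŷ = -15 + 30 = 15; e = 13 − 15 = -2
x=35: ŷ = -15 + 35 = 20; e = 15 − 20 = -5
x=40: ŷ = -15 + 40 = 25; e = 26 − 25 = 1
x=45: ŷ = -15 + 45 = 30; e = 26 − 30 = -4
x=50: ŷ = -15 + 50 = 35; e = 38 − 35 = 3
x=55: ŷ = -15 + 55 = 40; e = 40 − 40 = 0
x=60: ŷ = -15 + 60 = 45; e = 43 − 45 = -2
x=65: ŷ = -15 + 65 = 50; e = 53 − 50 = 3
SSE = 36 + 4 + 25 + 1 + 16 + 9 + 0 + 4 + 9 = 104

SSE = 104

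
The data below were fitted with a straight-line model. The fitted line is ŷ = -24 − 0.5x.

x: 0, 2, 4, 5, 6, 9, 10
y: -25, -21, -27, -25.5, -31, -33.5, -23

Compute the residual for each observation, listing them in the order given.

-1, 4, -1, 1, -4, -5, 6

x=0: ŷ = -24 − 0.5·0 = -24; r = -25 − (-24) = -1
x=2: ŷ = -24 − 0.5·2 = -25; r = -21 − (-25) = 4
x=4: ŷ = -24 − 0.5·4 = -26; r = -27 − (-26) = -1
x=5: ŷ = -24 − 0.5·5 = -26.5; r = -25.5 − (-26.5) = 1
x=6: ŷ = -24 − 0.5·6 = -27; r = -31 − (-27) = -4
x=9: ŷ = -24 − 0.5·9 = -28.5; r = -33.5 − (-28.5) = -5
x=10: ŷ = -24 − 0.5·10 = -29; r = -23 − (-29) = 6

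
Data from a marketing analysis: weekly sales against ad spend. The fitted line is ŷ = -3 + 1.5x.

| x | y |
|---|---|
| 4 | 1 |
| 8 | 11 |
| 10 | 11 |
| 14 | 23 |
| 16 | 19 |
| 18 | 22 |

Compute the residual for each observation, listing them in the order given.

-2, 2, -1, 5, -2, -2

x=4: ŷ = -3 + 1.5·4 = 3; r = 1 − 3 = -2
x=8: ŷ = -3 + 1.5·8 = 9; r = 11 − 9 = 2
x=10: ŷ = -3 + 1.5·10 = 12; r = 11 − 12 = -1
x=14: ŷ = -3 + 1.5·14 = 18; r = 23 − 18 = 5
x=16: ŷ = -3 + 1.5·16 = 21; r = 19 − 21 = -2
x=18: ŷ = -3 + 1.5·18 = 24; r = 22 − 24 = -2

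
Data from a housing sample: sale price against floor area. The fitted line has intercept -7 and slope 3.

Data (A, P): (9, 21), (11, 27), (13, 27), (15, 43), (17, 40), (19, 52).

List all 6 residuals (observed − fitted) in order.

A=9: ŷ = -7 + 3·9 = 20; r = 21 − 20 = 1
A=11: ŷ = -7 + 3·11 = 26; r = 27 − 26 = 1
A=13: ŷ = -7 + 3·13 = 32; r = 27 − 32 = -5
A=15: ŷ = -7 + 3·15 = 38; r = 43 − 38 = 5
A=17: ŷ = -7 + 3·17 = 44; r = 40 − 44 = -4
A=19: ŷ = -7 + 3·19 = 50; r = 52 − 50 = 2

1, 1, -5, 5, -4, 2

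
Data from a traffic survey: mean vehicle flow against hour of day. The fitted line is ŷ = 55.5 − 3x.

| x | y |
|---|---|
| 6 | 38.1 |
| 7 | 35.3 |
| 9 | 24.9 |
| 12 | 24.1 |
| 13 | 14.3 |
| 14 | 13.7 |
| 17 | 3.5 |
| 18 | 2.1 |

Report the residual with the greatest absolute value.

e = 4.6

x=6: ŷ = 55.5 − 3·6 = 37.5; e = 38.1 − 37.5 = 0.6
x=7: ŷ = 55.5 − 3·7 = 34.5; e = 35.3 − 34.5 = 0.8
x=9: ŷ = 55.5 − 3·9 = 28.5; e = 24.9 − 28.5 = -3.6
x=12: ŷ = 55.5 − 3·12 = 19.5; e = 24.1 − 19.5 = 4.6
x=13: ŷ = 55.5 − 3·13 = 16.5; e = 14.3 − 16.5 = -2.2
x=14: ŷ = 55.5 − 3·14 = 13.5; e = 13.7 − 13.5 = 0.2
x=17: ŷ = 55.5 − 3·17 = 4.5; e = 3.5 − 4.5 = -1
x=18: ŷ = 55.5 − 3·18 = 1.5; e = 2.1 − 1.5 = 0.6
Largest |e| is 4.6 at x = 12, residual 4.6.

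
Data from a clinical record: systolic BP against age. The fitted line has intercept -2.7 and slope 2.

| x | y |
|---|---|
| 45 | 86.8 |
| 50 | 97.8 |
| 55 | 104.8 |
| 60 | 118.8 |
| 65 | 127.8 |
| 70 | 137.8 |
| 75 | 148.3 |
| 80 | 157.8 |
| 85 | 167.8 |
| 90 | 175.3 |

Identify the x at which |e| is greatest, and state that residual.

x = 55, e = -2.5

x=45: ŷ = -2.7 + 2·45 = 87.3; e = 86.8 − 87.3 = -0.5
x=50: ŷ = -2.7 + 2·50 = 97.3; e = 97.8 − 97.3 = 0.5
x=55: ŷ = -2.7 + 2·55 = 107.3; e = 104.8 − 107.3 = -2.5
x=60: ŷ = -2.7 + 2·60 = 117.3; e = 118.8 − 117.3 = 1.5
x=65: ŷ = -2.7 + 2·65 = 127.3; e = 127.8 − 127.3 = 0.5
x=70: ŷ = -2.7 + 2·70 = 137.3; e = 137.8 − 137.3 = 0.5
x=75: ŷ = -2.7 + 2·75 = 147.3; e = 148.3 − 147.3 = 1
x=80: ŷ = -2.7 + 2·80 = 157.3; e = 157.8 − 157.3 = 0.5
x=85: ŷ = -2.7 + 2·85 = 167.3; e = 167.8 − 167.3 = 0.5
x=90: ŷ = -2.7 + 2·90 = 177.3; e = 175.3 − 177.3 = -2
Largest |e| is 2.5 at x = 55, residual -2.5.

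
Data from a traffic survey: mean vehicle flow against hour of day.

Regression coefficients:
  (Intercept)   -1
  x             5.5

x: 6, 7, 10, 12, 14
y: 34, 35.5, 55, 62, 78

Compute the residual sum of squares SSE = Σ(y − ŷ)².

SSE = 22

x=6: ŷ = -1 + 5.5·6 = 32; e = 34 − 32 = 2
x=7: ŷ = -1 + 5.5·7 = 37.5; e = 35.5 − 37.5 = -2
x=10: ŷ = -1 + 5.5·10 = 54; e = 55 − 54 = 1
x=12: ŷ = -1 + 5.5·12 = 65; e = 62 − 65 = -3
x=14: ŷ = -1 + 5.5·14 = 76; e = 78 − 76 = 2
SSE = 4 + 4 + 1 + 9 + 4 = 22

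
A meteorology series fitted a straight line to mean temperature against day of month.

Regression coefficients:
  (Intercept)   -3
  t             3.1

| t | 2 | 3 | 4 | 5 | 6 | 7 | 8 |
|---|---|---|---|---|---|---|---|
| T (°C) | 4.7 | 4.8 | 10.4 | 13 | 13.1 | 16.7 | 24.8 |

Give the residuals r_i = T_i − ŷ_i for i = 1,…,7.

t=2: ŷ = -3 + 3.1·2 = 3.2; r = 4.7 − 3.2 = 1.5
t=3: ŷ = -3 + 3.1·3 = 6.3; r = 4.8 − 6.3 = -1.5
t=4: ŷ = -3 + 3.1·4 = 9.4; r = 10.4 − 9.4 = 1
t=5: ŷ = -3 + 3.1·5 = 12.5; r = 13 − 12.5 = 0.5
t=6: ŷ = -3 + 3.1·6 = 15.6; r = 13.1 − 15.6 = -2.5
t=7: ŷ = -3 + 3.1·7 = 18.7; r = 16.7 − 18.7 = -2
t=8: ŷ = -3 + 3.1·8 = 21.8; r = 24.8 − 21.8 = 3

1.5, -1.5, 1, 0.5, -2.5, -2, 3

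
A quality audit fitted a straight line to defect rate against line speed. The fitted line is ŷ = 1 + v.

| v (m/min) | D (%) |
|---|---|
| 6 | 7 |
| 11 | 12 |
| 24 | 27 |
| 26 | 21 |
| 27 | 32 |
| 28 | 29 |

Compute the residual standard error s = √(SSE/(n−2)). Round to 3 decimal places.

v=6: ŷ = 1 + 6 = 7; r = 7 − 7 = 0
v=11: ŷ = 1 + 11 = 12; r = 12 − 12 = 0
v=24: ŷ = 1 + 24 = 25; r = 27 − 25 = 2
v=26: ŷ = 1 + 26 = 27; r = 21 − 27 = -6
v=27: ŷ = 1 + 27 = 28; r = 32 − 28 = 4
v=28: ŷ = 1 + 28 = 29; r = 29 − 29 = 0
SSE = 0 + 0 + 4 + 36 + 16 + 0 = 56
s = √(56/4) = √14 ≈ 3.742

s = 3.742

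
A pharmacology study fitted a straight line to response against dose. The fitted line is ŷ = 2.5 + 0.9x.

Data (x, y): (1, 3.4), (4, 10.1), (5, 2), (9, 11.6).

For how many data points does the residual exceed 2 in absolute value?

x=1: ŷ = 2.5 + 0.9·1 = 3.4; e = 3.4 − 3.4 = 0
x=4: ŷ = 2.5 + 0.9·4 = 6.1; e = 10.1 − 6.1 = 4
x=5: ŷ = 2.5 + 0.9·5 = 7; e = 2 − 7 = -5
x=9: ŷ = 2.5 + 0.9·9 = 10.6; e = 11.6 − 10.6 = 1
|e| > 2: x=4 (|e|=4), x=5 (|e|=5) → 2

2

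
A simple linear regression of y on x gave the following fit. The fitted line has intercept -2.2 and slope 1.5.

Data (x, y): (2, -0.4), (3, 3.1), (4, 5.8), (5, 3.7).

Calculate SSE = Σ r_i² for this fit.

x=2: ŷ = -2.2 + 1.5·2 = 0.8; r = -0.4 − 0.8 = -1.2
x=3: ŷ = -2.2 + 1.5·3 = 2.3; r = 3.1 − 2.3 = 0.8
x=4: ŷ = -2.2 + 1.5·4 = 3.8; r = 5.8 − 3.8 = 2
x=5: ŷ = -2.2 + 1.5·5 = 5.3; r = 3.7 − 5.3 = -1.6
SSE = 1.44 + 0.64 + 4 + 2.56 = 8.64

SSE = 8.64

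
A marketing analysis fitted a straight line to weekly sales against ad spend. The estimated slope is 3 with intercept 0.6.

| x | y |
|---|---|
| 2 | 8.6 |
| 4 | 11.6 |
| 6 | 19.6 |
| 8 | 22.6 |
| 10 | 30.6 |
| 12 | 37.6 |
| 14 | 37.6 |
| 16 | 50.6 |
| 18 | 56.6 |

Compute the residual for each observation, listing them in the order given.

x=2: ŷ = 0.6 + 3·2 = 6.6; e = 8.6 − 6.6 = 2
x=4: ŷ = 0.6 + 3·4 = 12.6; e = 11.6 − 12.6 = -1
x=6: ŷ = 0.6 + 3·6 = 18.6; e = 19.6 − 18.6 = 1
x=8: ŷ = 0.6 + 3·8 = 24.6; e = 22.6 − 24.6 = -2
x=10: ŷ = 0.6 + 3·10 = 30.6; e = 30.6 − 30.6 = 0
x=12: ŷ = 0.6 + 3·12 = 36.6; e = 37.6 − 36.6 = 1
x=14: ŷ = 0.6 + 3·14 = 42.6; e = 37.6 − 42.6 = -5
x=16: ŷ = 0.6 + 3·16 = 48.6; e = 50.6 − 48.6 = 2
x=18: ŷ = 0.6 + 3·18 = 54.6; e = 56.6 − 54.6 = 2

2, -1, 1, -2, 0, 1, -5, 2, 2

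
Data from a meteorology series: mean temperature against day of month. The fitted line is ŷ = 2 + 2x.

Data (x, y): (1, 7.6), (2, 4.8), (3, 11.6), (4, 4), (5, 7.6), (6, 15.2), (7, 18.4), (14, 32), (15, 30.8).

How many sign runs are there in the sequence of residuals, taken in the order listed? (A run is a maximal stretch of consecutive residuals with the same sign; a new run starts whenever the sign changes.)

6 runs

x=1: ŷ = 2 + 2·1 = 4; r = 7.6 − 4 = 3.6
x=2: ŷ = 2 + 2·2 = 6; r = 4.8 − 6 = -1.2
x=3: ŷ = 2 + 2·3 = 8; r = 11.6 − 8 = 3.6
x=4: ŷ = 2 + 2·4 = 10; r = 4 − 10 = -6
x=5: ŷ = 2 + 2·5 = 12; r = 7.6 − 12 = -4.4
x=6: ŷ = 2 + 2·6 = 14; r = 15.2 − 14 = 1.2
x=7: ŷ = 2 + 2·7 = 16; r = 18.4 − 16 = 2.4
x=14: ŷ = 2 + 2·14 = 30; r = 32 − 30 = 2
x=15: ŷ = 2 + 2·15 = 32; r = 30.8 − 32 = -1.2
Signs: + − + − − + + + −
Runs: +×1, −×1, +×1, −×2, +×3, −×1 → 6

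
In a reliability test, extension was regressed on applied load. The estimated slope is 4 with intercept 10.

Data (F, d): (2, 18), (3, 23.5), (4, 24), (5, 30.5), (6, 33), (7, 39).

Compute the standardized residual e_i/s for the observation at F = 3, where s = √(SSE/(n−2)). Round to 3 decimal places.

1.029

F=2: ŷ = 10 + 4·2 = 18; e = 18 − 18 = 0
F=3: ŷ = 10 + 4·3 = 22; e = 23.5 − 22 = 1.5
F=4: ŷ = 10 + 4·4 = 26; e = 24 − 26 = -2
F=5: ŷ = 10 + 4·5 = 30; e = 30.5 − 30 = 0.5
F=6: ŷ = 10 + 4·6 = 34; e = 33 − 34 = -1
F=7: ŷ = 10 + 4·7 = 38; e = 39 − 38 = 1
SSE = 0 + 2.25 + 4 + 0.25 + 1 + 1 = 8.5
s = √(8.5/4) = 1.45774
e/s = 1.5 / 1.45774 = 1.029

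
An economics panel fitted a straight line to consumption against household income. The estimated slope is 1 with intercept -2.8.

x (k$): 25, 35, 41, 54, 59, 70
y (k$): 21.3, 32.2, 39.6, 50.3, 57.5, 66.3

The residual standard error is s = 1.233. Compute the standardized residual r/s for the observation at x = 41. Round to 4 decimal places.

1.1354

ŷ = -2.8 + 41 = 38.2
r = 39.6 − 38.2 = 1.4
r/s = 1.4 / 1.233 = 1.1354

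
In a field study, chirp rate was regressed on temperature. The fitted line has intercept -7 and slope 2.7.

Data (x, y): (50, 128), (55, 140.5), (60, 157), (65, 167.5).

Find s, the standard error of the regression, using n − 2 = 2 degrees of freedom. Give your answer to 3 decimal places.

s = 1.732

x=50: ŷ = -7 + 2.7·50 = 128; e = 128 − 128 = 0
x=55: ŷ = -7 + 2.7·55 = 141.5; e = 140.5 − 141.5 = -1
x=60: ŷ = -7 + 2.7·60 = 155; e = 157 − 155 = 2
x=65: ŷ = -7 + 2.7·65 = 168.5; e = 167.5 − 168.5 = -1
SSE = 0 + 1 + 4 + 1 = 6
s = √(6/2) = √3 ≈ 1.732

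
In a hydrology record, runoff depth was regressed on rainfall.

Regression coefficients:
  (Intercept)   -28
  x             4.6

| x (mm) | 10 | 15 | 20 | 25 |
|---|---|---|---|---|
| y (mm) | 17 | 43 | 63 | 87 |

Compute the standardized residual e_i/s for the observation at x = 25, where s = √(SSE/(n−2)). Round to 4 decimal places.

x=10: ŷ = -28 + 4.6·10 = 18; e = 17 − 18 = -1
x=15: ŷ = -28 + 4.6·15 = 41; e = 43 − 41 = 2
x=20: ŷ = -28 + 4.6·20 = 64; e = 63 − 64 = -1
x=25: ŷ = -28 + 4.6·25 = 87; e = 87 − 87 = 0
SSE = 1 + 4 + 1 + 0 = 6
s = √(6/2) = 1.73205
e/s = 0 / 1.73205 = 0.0000

0.0000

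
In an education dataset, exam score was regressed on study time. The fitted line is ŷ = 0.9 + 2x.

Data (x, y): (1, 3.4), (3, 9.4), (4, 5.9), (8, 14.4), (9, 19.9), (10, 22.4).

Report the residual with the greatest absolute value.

x=1: ŷ = 0.9 + 2·1 = 2.9; r = 3.4 − 2.9 = 0.5
x=3: ŷ = 0.9 + 2·3 = 6.9; r = 9.4 − 6.9 = 2.5
x=4: ŷ = 0.9 + 2·4 = 8.9; r = 5.9 − 8.9 = -3
x=8: ŷ = 0.9 + 2·8 = 16.9; r = 14.4 − 16.9 = -2.5
x=9: ŷ = 0.9 + 2·9 = 18.9; r = 19.9 − 18.9 = 1
x=10: ŷ = 0.9 + 2·10 = 20.9; r = 22.4 − 20.9 = 1.5
Largest |r| is 3 at x = 4, residual -3.

r = -3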